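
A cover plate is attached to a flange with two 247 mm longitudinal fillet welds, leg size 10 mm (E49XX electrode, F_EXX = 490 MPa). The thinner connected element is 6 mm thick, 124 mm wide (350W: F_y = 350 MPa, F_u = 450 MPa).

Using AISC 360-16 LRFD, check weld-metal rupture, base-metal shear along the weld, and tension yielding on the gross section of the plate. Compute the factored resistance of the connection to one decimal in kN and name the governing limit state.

Weld metal: throat = 0.707×10 = 7.07 mm, L = 2×247 = 494 mm. φR_n = 0.75 × 0.6 × 490 × 7.07 × 494 = 770.1 kN.
Base metal shear (6 mm plate): yield φR_n = 1.0×0.6×350×6×494 = 622.4 kN; rupture φR_n = 0.75×0.6×450×6×494 = 600.2 kN; take 600.2 kN (rupture).
Tension yield (gross): A_g = 124×6 = 744 mm². φR_n = 0.90 × 350 × 744 = 234.4 kN.
Governing: min(770.1, 600.2, 234.4) = 234.4 kN → gross-section yield.

234.4 kN (gross-section yield governs)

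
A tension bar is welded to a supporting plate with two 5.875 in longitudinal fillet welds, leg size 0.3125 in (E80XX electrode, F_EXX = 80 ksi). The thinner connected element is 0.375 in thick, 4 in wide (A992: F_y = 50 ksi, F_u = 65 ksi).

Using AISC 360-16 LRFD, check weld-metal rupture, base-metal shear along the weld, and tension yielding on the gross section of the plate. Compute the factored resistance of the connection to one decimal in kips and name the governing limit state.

67.5 kips (gross-section yield governs)

Weld metal: throat = 0.707×0.3125 = 0.22094 in, L = 2×5.875 = 11.75 in. φR_n = 0.75 × 0.6 × 80 × 0.22094 × 11.75 = 93.5 kips.
Base metal shear (0.375 in plate): yield φR_n = 1.0×0.6×50×0.375×11.75 = 132.2 kips; rupture φR_n = 0.75×0.6×65×0.375×11.75 = 128.9 kips; take 128.9 kips (rupture).
Tension yield (gross): A_g = 4×0.375 = 1.5 in². φR_n = 0.90 × 50 × 1.5 = 67.5 kips.
Governing: min(93.5, 128.9, 67.5) = 67.5 kips → gross-section yield.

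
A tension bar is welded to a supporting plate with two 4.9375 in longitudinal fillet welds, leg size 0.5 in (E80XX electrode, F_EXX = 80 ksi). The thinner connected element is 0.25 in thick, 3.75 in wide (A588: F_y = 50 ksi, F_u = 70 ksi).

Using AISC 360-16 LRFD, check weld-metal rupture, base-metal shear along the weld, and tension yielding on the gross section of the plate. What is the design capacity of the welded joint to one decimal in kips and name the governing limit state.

Weld metal: throat = 0.707×0.5 = 0.3535 in, L = 2×4.9375 = 9.875 in. φR_n = 0.75 × 0.6 × 80 × 0.3535 × 9.875 = 125.7 kips.
Base metal shear (0.25 in plate): yield φR_n = 1.0×0.6×50×0.25×9.875 = 74.1 kips; rupture φR_n = 0.75×0.6×70×0.25×9.875 = 77.8 kips; take 74.1 kips (yield).
Tension yield (gross): A_g = 3.75×0.25 = 0.9375 in². φR_n = 0.90 × 50 × 0.9375 = 42.2 kips.
Governing: min(125.7, 74.1, 42.2) = 42.2 kips → gross-section yield.

42.2 kips (gross-section yield governs)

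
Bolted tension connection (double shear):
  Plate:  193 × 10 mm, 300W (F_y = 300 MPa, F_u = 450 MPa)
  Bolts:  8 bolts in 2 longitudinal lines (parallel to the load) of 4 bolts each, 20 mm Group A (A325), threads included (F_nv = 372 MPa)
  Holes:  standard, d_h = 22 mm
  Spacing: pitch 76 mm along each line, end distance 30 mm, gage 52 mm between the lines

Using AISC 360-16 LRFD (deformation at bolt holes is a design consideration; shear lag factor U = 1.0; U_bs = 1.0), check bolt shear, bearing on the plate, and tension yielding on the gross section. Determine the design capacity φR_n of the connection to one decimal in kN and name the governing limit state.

521.1 kN (gross-section yield governs)

Bolt shear: A_b = π(20)²/4 = 314.16 mm². φR_n = 0.75 × 372 × 314.16 × 8 × 2 = 1402.4 kN.
Bearing (10 mm plate, F_u = 450 MPa): end bolts L_c = 30 − 22/2 = 19, R_n = min(1.2×19×10×450, 2.4×20×10×450) = 102.6 kN/bolt; interior L_c = 76 − 22 = 54, R_n = 216 kN/bolt. φR_n = 0.75 × (2×102.6 + 6×216) = 1125.9 kN.
Tension yield (gross): A_g = 193×10 = 1930 mm². φR_n = 0.90 × 300 × 1930 = 521.1 kN.
Governing: min(1402.4, 1125.9, 521.1) = 521.1 kN → gross-section yield.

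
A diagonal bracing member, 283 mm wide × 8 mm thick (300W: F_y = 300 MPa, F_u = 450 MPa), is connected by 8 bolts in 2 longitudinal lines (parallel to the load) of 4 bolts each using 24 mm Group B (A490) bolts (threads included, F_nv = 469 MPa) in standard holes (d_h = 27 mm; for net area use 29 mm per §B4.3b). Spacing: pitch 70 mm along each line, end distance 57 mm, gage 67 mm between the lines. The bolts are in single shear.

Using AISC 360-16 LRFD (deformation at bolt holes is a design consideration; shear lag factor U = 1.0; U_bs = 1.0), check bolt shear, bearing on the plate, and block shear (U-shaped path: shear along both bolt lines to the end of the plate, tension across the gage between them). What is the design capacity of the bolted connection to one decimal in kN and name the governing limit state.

Bolt shear: A_b = π(24)²/4 = 452.39 mm². φR_n = 0.75 × 469 × 452.39 × 8 × 1 = 1273.0 kN.
Bearing (8 mm plate, F_u = 450 MPa): end bolts L_c = 57 − 27/2 = 43.5, R_n = min(1.2×43.5×8×450, 2.4×24×8×450) = 187.92 kN/bolt; interior L_c = 70 − 27 = 43, R_n = 185.76 kN/bolt. φR_n = 0.75 × (2×187.92 + 6×185.76) = 1117.8 kN.
Block shear: shear path 2×[57+3×70] = 2×267 mm, A_gv = 4272, A_nv = 2×(267 − 3.5×29)×8 = 2648 mm²; tension across gage: (67 − 1×29)×8 = 304 mm². R_n = min(0.6×450×2648, 0.6×300×4272) + 1.0×450×304 = min(714.96, 768.96) + 136.8 = 851.76 kN. φR_n = 0.75 × 851.76 = 638.8 kN.
Governing: min(1273.0, 1117.8, 638.8) = 638.8 kN → block shear.

638.8 kN (block shear governs)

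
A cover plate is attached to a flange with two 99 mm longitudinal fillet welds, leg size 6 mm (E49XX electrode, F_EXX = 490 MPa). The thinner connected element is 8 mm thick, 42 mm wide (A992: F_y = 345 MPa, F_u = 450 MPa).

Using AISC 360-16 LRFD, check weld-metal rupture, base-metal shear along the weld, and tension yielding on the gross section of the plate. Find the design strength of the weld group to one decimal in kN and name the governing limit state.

Weld metal: throat = 0.707×6 = 4.242 mm, L = 2×99 = 198 mm. φR_n = 0.75 × 0.6 × 490 × 4.242 × 198 = 185.2 kN.
Base metal shear (8 mm plate): yield φR_n = 1.0×0.6×345×8×198 = 327.9 kN; rupture φR_n = 0.75×0.6×450×8×198 = 320.8 kN; take 320.8 kN (rupture).
Tension yield (gross): A_g = 42×8 = 336 mm². φR_n = 0.90 × 345 × 336 = 104.3 kN.
Governing: min(185.2, 320.8, 104.3) = 104.3 kN → gross-section yield.

104.3 kN (gross-section yield governs)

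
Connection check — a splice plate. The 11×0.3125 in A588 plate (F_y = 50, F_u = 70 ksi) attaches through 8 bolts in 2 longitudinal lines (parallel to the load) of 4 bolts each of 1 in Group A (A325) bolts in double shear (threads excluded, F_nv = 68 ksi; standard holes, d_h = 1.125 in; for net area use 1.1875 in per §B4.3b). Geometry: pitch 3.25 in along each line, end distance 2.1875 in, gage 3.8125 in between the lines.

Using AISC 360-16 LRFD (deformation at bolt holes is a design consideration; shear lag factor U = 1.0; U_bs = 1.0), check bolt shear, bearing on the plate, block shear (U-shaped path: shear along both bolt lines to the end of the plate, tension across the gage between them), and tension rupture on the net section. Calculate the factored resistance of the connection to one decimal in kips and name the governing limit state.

Bolt shear: A_b = π(1)²/4 = 0.7854 in². φR_n = 0.75 × 68 × 0.7854 × 8 × 2 = 640.9 kips.
Bearing (0.3125 in plate, F_u = 70 ksi): end bolts L_c = 2.1875 − 1.125/2 = 1.625, R_n = min(1.2×1.625×0.3125×70, 2.4×1×0.3125×70) = 42.656 kips/bolt; interior L_c = 3.25 − 1.125 = 2.125, R_n = 52.5 kips/bolt. φR_n = 0.75 × (2×42.656 + 6×52.5) = 300.2 kips.
Block shear: shear path 2×[2.1875+3×3.25] = 2×11.9375 in, A_gv = 7.4609, A_nv = 2×(11.9375 − 3.5×1.1875)×0.3125 = 4.8633 in²; tension across gage: (3.8125 − 1×1.1875)×0.3125 = 0.82031 in². R_n = min(0.6×70×4.8633, 0.6×50×7.4609) + 1.0×70×0.82031 = min(204.26, 223.83) + 57.422 = 261.68 kips. φR_n = 0.75 × 261.68 = 196.3 kips.
Tension rupture (net): A_n = (11 − 2×1.1875)×0.3125 = 2.6953 in² (U = 1.0, A_e = A_n). φR_n = 0.75 × 70 × 2.6953 = 141.5 kips.
Governing: min(640.9, 300.2, 196.3, 141.5) = 141.5 kips → net-section rupture.

141.5 kips (net-section rupture governs)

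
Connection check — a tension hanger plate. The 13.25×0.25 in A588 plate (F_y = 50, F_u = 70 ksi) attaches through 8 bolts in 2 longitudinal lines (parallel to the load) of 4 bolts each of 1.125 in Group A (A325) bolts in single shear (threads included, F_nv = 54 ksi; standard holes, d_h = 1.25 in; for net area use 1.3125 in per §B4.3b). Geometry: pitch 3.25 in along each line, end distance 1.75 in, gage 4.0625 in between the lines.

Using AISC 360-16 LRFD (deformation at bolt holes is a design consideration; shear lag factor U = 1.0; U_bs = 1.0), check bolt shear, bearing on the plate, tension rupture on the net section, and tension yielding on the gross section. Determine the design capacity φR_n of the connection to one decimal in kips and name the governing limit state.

Bolt shear: A_b = π(1.125)²/4 = 0.99402 in². φR_n = 0.75 × 54 × 0.99402 × 8 × 1 = 322.1 kips.
Bearing (0.25 in plate, F_u = 70 ksi): end bolts L_c = 1.75 − 1.25/2 = 1.125, R_n = min(1.2×1.125×0.25×70, 2.4×1.125×0.25×70) = 23.625 kips/bolt; interior L_c = 3.25 − 1.25 = 2, R_n = 42 kips/bolt. φR_n = 0.75 × (2×23.625 + 6×42) = 224.4 kips.
Tension rupture (net): A_n = (13.25 − 2×1.3125)×0.25 = 2.6563 in² (U = 1.0, A_e = A_n). φR_n = 0.75 × 70 × 2.6563 = 139.5 kips.
Tension yield (gross): A_g = 13.25×0.25 = 3.3125 in². φR_n = 0.90 × 50 × 3.3125 = 149.1 kips.
Governing: min(322.1, 224.4, 139.5, 149.1) = 139.5 kips → net-section rupture.

139.5 kips (net-section rupture governs)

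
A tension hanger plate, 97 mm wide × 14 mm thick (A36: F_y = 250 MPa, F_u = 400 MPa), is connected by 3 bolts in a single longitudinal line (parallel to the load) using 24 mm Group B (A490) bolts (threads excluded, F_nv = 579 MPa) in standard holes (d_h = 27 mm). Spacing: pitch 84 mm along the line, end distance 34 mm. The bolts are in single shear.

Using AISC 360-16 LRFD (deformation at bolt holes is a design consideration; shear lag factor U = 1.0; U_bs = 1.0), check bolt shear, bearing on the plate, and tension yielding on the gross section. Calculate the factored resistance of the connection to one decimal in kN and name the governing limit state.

305.6 kN (gross-section yield governs)

Bolt shear: A_b = π(24)²/4 = 452.39 mm². φR_n = 0.75 × 579 × 452.39 × 3 × 1 = 589.4 kN.
Bearing (14 mm plate, F_u = 400 MPa): end bolts L_c = 34 − 27/2 = 20.5, R_n = min(1.2×20.5×14×400, 2.4×24×14×400) = 137.76 kN/bolt; interior L_c = 84 − 27 = 57, R_n = 322.56 kN/bolt. φR_n = 0.75 × (1×137.76 + 2×322.56) = 587.2 kN.
Tension yield (gross): A_g = 97×14 = 1358 mm². φR_n = 0.90 × 250 × 1358 = 305.6 kN.
Governing: min(589.4, 587.2, 305.6) = 305.6 kN → gross-section yield.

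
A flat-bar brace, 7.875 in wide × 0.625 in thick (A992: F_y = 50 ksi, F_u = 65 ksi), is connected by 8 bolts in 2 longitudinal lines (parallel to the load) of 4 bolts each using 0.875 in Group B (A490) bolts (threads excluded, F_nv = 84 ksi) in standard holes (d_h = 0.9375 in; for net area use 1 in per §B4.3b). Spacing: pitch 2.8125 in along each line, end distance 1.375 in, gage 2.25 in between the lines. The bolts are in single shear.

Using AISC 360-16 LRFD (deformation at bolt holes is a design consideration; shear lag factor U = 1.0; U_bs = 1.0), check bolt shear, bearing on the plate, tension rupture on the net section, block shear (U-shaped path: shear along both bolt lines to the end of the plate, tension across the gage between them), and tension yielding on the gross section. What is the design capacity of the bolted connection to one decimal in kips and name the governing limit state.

179.0 kips (net-section rupture governs)

Bolt shear: A_b = π(0.875)²/4 = 0.60132 in². φR_n = 0.75 × 84 × 0.60132 × 8 × 1 = 303.1 kips.
Bearing (0.625 in plate, F_u = 65 ksi): end bolts L_c = 1.375 − 0.9375/2 = 0.90625, R_n = min(1.2×0.90625×0.625×65, 2.4×0.875×0.625×65) = 44.18 kips/bolt; interior L_c = 2.8125 − 0.9375 = 1.875, R_n = 85.313 kips/bolt. φR_n = 0.75 × (2×44.18 + 6×85.313) = 450.2 kips.
Tension rupture (net): A_n = (7.875 − 2×1)×0.625 = 3.6719 in² (U = 1.0, A_e = A_n). φR_n = 0.75 × 65 × 3.6719 = 179.0 kips.
Block shear: shear path 2×[1.375+3×2.8125] = 2×9.8125 in, A_gv = 12.266, A_nv = 2×(9.8125 − 3.5×1)×0.625 = 7.8906 in²; tension across gage: (2.25 − 1×1)×0.625 = 0.78125 in². R_n = min(0.6×65×7.8906, 0.6×50×12.266) + 1.0×65×0.78125 = min(307.73, 367.98) + 50.781 = 358.51 kips. φR_n = 0.75 × 358.51 = 268.9 kips.
Tension yield (gross): A_g = 7.875×0.625 = 4.9219 in². φR_n = 0.90 × 50 × 4.9219 = 221.5 kips.
Governing: min(303.1, 450.2, 179.0, 268.9, 221.5) = 179.0 kips → net-section rupture.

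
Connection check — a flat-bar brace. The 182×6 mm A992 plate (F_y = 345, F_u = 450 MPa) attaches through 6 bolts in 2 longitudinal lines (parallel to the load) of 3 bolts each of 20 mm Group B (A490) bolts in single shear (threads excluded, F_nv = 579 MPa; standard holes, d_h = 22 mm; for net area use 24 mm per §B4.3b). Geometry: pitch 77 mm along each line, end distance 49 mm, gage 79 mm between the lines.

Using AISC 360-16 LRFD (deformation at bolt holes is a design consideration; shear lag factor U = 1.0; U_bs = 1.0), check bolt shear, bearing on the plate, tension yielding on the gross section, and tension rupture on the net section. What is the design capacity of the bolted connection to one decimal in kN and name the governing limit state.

Bolt shear: A_b = π(20)²/4 = 314.16 mm². φR_n = 0.75 × 579 × 314.16 × 6 × 1 = 818.5 kN.
Bearing (6 mm plate, F_u = 450 MPa): end bolts L_c = 49 − 22/2 = 38, R_n = min(1.2×38×6×450, 2.4×20×6×450) = 123.12 kN/bolt; interior L_c = 77 − 22 = 55, R_n = 129.6 kN/bolt. φR_n = 0.75 × (2×123.12 + 4×129.6) = 573.5 kN.
Tension yield (gross): A_g = 182×6 = 1092 mm². φR_n = 0.90 × 345 × 1092 = 339.1 kN.
Tension rupture (net): A_n = (182 − 2×24)×6 = 804 mm² (U = 1.0, A_e = A_n). φR_n = 0.75 × 450 × 804 = 271.4 kN.
Governing: min(818.5, 573.5, 339.1, 271.4) = 271.4 kN → net-section rupture.

271.4 kN (net-section rupture governs)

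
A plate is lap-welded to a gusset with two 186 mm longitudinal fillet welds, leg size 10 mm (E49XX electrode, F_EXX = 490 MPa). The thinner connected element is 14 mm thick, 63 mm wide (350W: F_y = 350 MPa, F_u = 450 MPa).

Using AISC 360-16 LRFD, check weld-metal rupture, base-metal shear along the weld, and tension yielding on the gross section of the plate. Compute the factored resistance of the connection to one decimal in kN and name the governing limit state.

277.8 kN (gross-section yield governs)

Weld metal: throat = 0.707×10 = 7.07 mm, L = 2×186 = 372 mm. φR_n = 0.75 × 0.6 × 490 × 7.07 × 372 = 579.9 kN.
Base metal shear (14 mm plate): yield φR_n = 1.0×0.6×350×14×372 = 1093.7 kN; rupture φR_n = 0.75×0.6×450×14×372 = 1054.6 kN; take 1054.6 kN (rupture).
Tension yield (gross): A_g = 63×14 = 882 mm². φR_n = 0.90 × 350 × 882 = 277.8 kN.
Governing: min(579.9, 1054.6, 277.8) = 277.8 kN → gross-section yield.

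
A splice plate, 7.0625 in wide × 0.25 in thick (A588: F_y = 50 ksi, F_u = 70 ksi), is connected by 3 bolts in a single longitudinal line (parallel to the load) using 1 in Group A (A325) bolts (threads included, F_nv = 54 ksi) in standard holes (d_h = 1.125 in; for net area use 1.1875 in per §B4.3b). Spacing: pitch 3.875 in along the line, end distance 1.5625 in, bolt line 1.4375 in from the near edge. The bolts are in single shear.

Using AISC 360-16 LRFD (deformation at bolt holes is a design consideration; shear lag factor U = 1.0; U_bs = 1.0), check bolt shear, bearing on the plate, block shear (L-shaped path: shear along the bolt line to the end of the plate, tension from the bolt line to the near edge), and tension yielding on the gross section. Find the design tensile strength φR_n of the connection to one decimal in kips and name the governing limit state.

Bolt shear: A_b = π(1)²/4 = 0.7854 in². φR_n = 0.75 × 54 × 0.7854 × 3 × 1 = 95.4 kips.
Bearing (0.25 in plate, F_u = 70 ksi): end bolts L_c = 1.5625 − 1.125/2 = 1, R_n = min(1.2×1×0.25×70, 2.4×1×0.25×70) = 21 kips/bolt; interior L_c = 3.875 − 1.125 = 2.75, R_n = 42 kips/bolt. φR_n = 0.75 × (1×21 + 2×42) = 78.8 kips.
Block shear: shear path 1×[1.5625+2×3.875] = 1×9.3125 in, A_gv = 2.3281, A_nv = 1×(9.3125 − 2.5×1.1875)×0.25 = 1.5859 in²; tension to near edge: (1.4375 − 0.5×1.1875)×0.25 = 0.21094 in². R_n = min(0.6×70×1.5859, 0.6×50×2.3281) + 1.0×70×0.21094 = min(66.608, 69.843) + 14.766 = 81.374 kips. φR_n = 0.75 × 81.374 = 61.0 kips.
Tension yield (gross): A_g = 7.0625×0.25 = 1.7656 in². φR_n = 0.90 × 50 × 1.7656 = 79.5 kips.
Governing: min(95.4, 78.8, 61.0, 79.5) = 61.0 kips → block shear.

61.0 kips (block shear governs)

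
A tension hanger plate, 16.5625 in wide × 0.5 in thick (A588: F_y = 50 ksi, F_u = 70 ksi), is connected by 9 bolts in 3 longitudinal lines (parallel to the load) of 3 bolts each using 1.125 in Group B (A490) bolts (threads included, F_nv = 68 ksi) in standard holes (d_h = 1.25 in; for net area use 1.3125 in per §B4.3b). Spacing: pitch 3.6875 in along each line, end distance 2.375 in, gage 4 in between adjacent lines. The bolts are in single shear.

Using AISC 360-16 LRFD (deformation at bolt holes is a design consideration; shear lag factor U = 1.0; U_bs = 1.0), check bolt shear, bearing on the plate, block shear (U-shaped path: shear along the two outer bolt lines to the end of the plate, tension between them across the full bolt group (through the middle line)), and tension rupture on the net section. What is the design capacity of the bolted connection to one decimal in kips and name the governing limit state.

331.4 kips (net-section rupture governs)

Bolt shear: A_b = π(1.125)²/4 = 0.99402 in². φR_n = 0.75 × 68 × 0.99402 × 9 × 1 = 456.3 kips.
Bearing (0.5 in plate, F_u = 70 ksi): end bolts L_c = 2.375 − 1.25/2 = 1.75, R_n = min(1.2×1.75×0.5×70, 2.4×1.125×0.5×70) = 73.5 kips/bolt; interior L_c = 3.6875 − 1.25 = 2.4375, R_n = 94.5 kips/bolt. φR_n = 0.75 × (3×73.5 + 6×94.5) = 590.6 kips.
Block shear: shear path 2×[2.375+2×3.6875] = 2×9.75 in, A_gv = 9.75, A_nv = 2×(9.75 − 2.5×1.3125)×0.5 = 6.4688 in²; tension across gage: (8 − 2×1.3125)×0.5 = 2.6875 in². R_n = min(0.6×70×6.4688, 0.6×50×9.75) + 1.0×70×2.6875 = min(271.69, 292.5) + 188.13 = 459.82 kips. φR_n = 0.75 × 459.82 = 344.9 kips.
Tension rupture (net): A_n = (16.5625 − 3×1.3125)×0.5 = 6.3125 in² (U = 1.0, A_e = A_n). φR_n = 0.75 × 70 × 6.3125 = 331.4 kips.
Governing: min(456.3, 590.6, 344.9, 331.4) = 331.4 kips → net-section rupture.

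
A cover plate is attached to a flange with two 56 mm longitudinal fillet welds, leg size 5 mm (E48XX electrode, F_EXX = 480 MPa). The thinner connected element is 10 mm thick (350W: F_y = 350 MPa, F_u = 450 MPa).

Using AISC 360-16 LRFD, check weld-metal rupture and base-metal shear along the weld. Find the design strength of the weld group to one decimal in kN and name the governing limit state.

85.5 kN (weld metal governs)

Weld metal: throat = 0.707×5 = 3.535 mm, L = 2×56 = 112 mm. φR_n = 0.75 × 0.6 × 480 × 3.535 × 112 = 85.5 kN.
Base metal shear (10 mm plate): yield φR_n = 1.0×0.6×350×10×112 = 235.2 kN; rupture φR_n = 0.75×0.6×450×10×112 = 226.8 kN; take 226.8 kN (rupture).
Governing: min(85.5, 226.8) = 85.5 kN → weld metal.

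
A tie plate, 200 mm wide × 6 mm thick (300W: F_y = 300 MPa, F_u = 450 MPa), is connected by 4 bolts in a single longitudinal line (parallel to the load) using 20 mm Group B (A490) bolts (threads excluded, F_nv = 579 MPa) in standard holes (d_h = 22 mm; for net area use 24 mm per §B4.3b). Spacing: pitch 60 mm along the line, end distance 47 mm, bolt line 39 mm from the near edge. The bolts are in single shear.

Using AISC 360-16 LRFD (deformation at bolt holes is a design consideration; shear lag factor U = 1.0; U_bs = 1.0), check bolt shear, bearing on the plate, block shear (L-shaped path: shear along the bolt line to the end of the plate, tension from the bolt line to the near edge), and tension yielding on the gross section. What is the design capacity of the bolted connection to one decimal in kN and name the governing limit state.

228.4 kN (block shear governs)

Bolt shear: A_b = π(20)²/4 = 314.16 mm². φR_n = 0.75 × 579 × 314.16 × 4 × 1 = 545.7 kN.
Bearing (6 mm plate, F_u = 450 MPa): end bolts L_c = 47 − 22/2 = 36, R_n = min(1.2×36×6×450, 2.4×20×6×450) = 116.64 kN/bolt; interior L_c = 60 − 22 = 38, R_n = 123.12 kN/bolt. φR_n = 0.75 × (1×116.64 + 3×123.12) = 364.5 kN.
Block shear: shear path 1×[47+3×60] = 1×227 mm, A_gv = 1362, A_nv = 1×(227 − 3.5×24)×6 = 858 mm²; tension to near edge: (39 − 0.5×24)×6 = 162 mm². R_n = min(0.6×450×858, 0.6×300×1362) + 1.0×450×162 = min(231.66, 245.16) + 72.9 = 304.56 kN. φR_n = 0.75 × 304.56 = 228.4 kN.
Tension yield (gross): A_g = 200×6 = 1200 mm². φR_n = 0.90 × 300 × 1200 = 324.0 kN.
Governing: min(545.7, 364.5, 228.4, 324.0) = 228.4 kN → block shear.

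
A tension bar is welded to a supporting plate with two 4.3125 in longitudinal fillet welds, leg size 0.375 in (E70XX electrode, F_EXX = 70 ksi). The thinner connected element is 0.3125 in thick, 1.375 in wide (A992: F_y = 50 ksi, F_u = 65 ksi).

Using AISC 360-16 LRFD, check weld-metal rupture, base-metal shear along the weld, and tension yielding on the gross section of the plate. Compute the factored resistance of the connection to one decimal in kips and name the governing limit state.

19.3 kips (gross-section yield governs)

Weld metal: throat = 0.707×0.375 = 0.26513 in, L = 2×4.3125 = 8.625 in. φR_n = 0.75 × 0.6 × 70 × 0.26513 × 8.625 = 72.0 kips.
Base metal shear (0.3125 in plate): yield φR_n = 1.0×0.6×50×0.3125×8.625 = 80.9 kips; rupture φR_n = 0.75×0.6×65×0.3125×8.625 = 78.8 kips; take 78.8 kips (rupture).
Tension yield (gross): A_g = 1.375×0.3125 = 0.42969 in². φR_n = 0.90 × 50 × 0.42969 = 19.3 kips.
Governing: min(72.0, 78.8, 19.3) = 19.3 kips → gross-section yield.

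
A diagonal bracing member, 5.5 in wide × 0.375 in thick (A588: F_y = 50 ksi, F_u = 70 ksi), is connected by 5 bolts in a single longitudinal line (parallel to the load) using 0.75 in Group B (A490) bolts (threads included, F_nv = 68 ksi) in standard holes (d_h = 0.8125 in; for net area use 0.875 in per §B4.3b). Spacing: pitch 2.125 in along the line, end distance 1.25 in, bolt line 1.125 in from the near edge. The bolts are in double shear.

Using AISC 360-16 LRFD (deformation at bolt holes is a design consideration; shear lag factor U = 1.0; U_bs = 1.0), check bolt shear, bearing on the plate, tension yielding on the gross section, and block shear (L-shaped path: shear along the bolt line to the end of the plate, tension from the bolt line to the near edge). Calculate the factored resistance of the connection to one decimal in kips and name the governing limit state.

Bolt shear: A_b = π(0.75)²/4 = 0.44179 in². φR_n = 0.75 × 68 × 0.44179 × 5 × 2 = 225.3 kips.
Bearing (0.375 in plate, F_u = 70 ksi): end bolts L_c = 1.25 − 0.8125/2 = 0.84375, R_n = min(1.2×0.84375×0.375×70, 2.4×0.75×0.375×70) = 26.578 kips/bolt; interior L_c = 2.125 − 0.8125 = 1.3125, R_n = 41.344 kips/bolt. φR_n = 0.75 × (1×26.578 + 4×41.344) = 144.0 kips.
Tension yield (gross): A_g = 5.5×0.375 = 2.0625 in². φR_n = 0.90 × 50 × 2.0625 = 92.8 kips.
Block shear: shear path 1×[1.25+4×2.125] = 1×9.75 in, A_gv = 3.6563, A_nv = 1×(9.75 − 4.5×0.875)×0.375 = 2.1797 in²; tension to near edge: (1.125 − 0.5×0.875)×0.375 = 0.25781 in². R_n = min(0.6×70×2.1797, 0.6×50×3.6563) + 1.0×70×0.25781 = min(91.547, 109.69) + 18.047 = 109.59 kips. φR_n = 0.75 × 109.59 = 82.2 kips.
Governing: min(225.3, 144.0, 92.8, 82.2) = 82.2 kips → block shear.

82.2 kips (block shear governs)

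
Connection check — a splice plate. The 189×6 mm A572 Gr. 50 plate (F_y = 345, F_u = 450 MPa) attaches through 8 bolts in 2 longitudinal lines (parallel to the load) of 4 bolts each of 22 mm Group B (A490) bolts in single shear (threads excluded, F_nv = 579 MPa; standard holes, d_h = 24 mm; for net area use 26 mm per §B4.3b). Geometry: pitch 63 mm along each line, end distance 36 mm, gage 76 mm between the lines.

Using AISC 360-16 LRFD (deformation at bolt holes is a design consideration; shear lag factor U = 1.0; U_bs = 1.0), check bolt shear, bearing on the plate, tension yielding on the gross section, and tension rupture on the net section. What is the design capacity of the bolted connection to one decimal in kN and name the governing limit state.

277.4 kN (net-section rupture governs)

Bolt shear: A_b = π(22)²/4 = 380.13 mm². φR_n = 0.75 × 579 × 380.13 × 8 × 1 = 1320.6 kN.
Bearing (6 mm plate, F_u = 450 MPa): end bolts L_c = 36 − 24/2 = 24, R_n = min(1.2×24×6×450, 2.4×22×6×450) = 77.76 kN/bolt; interior L_c = 63 − 24 = 39, R_n = 126.36 kN/bolt. φR_n = 0.75 × (2×77.76 + 6×126.36) = 685.3 kN.
Tension yield (gross): A_g = 189×6 = 1134 mm². φR_n = 0.90 × 345 × 1134 = 352.1 kN.
Tension rupture (net): A_n = (189 − 2×26)×6 = 822 mm² (U = 1.0, A_e = A_n). φR_n = 0.75 × 450 × 822 = 277.4 kN.
Governing: min(1320.6, 685.3, 352.1, 277.4) = 277.4 kN → net-section rupture.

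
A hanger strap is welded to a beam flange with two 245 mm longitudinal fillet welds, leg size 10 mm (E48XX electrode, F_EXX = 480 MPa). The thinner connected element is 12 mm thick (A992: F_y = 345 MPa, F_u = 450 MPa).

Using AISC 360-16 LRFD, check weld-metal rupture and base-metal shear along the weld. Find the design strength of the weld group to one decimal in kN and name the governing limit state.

748.3 kN (weld metal governs)

Weld metal: throat = 0.707×10 = 7.07 mm, L = 2×245 = 490 mm. φR_n = 0.75 × 0.6 × 480 × 7.07 × 490 = 748.3 kN.
Base metal shear (12 mm plate): yield φR_n = 1.0×0.6×345×12×490 = 1217.2 kN; rupture φR_n = 0.75×0.6×450×12×490 = 1190.7 kN; take 1190.7 kN (rupture).
Governing: min(748.3, 1190.7) = 748.3 kN → weld metal.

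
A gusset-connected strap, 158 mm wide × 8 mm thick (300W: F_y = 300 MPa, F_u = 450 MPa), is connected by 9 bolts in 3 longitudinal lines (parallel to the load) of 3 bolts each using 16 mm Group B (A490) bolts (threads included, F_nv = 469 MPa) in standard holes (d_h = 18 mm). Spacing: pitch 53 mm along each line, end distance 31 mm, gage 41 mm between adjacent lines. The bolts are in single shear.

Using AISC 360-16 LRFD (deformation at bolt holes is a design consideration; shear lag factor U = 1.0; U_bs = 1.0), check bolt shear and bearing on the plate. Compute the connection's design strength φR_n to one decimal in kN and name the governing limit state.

Bolt shear: A_b = π(16)²/4 = 201.06 mm². φR_n = 0.75 × 469 × 201.06 × 9 × 1 = 636.5 kN.
Bearing (8 mm plate, F_u = 450 MPa): end bolts L_c = 31 − 18/2 = 22, R_n = min(1.2×22×8×450, 2.4×16×8×450) = 95.04 kN/bolt; interior L_c = 53 − 18 = 35, R_n = 138.24 kN/bolt. φR_n = 0.75 × (3×95.04 + 6×138.24) = 835.9 kN.
Governing: min(636.5, 835.9) = 636.5 kN → bolt shear.

636.5 kN (bolt shear governs)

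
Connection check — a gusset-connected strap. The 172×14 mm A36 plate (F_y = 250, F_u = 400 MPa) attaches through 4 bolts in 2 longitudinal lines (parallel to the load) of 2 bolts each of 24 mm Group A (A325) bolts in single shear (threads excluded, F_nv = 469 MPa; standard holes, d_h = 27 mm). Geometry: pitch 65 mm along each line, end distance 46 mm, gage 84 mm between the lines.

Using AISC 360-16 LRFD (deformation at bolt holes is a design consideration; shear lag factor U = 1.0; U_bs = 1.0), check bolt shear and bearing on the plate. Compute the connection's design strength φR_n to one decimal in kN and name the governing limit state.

Bolt shear: A_b = π(24)²/4 = 452.39 mm². φR_n = 0.75 × 469 × 452.39 × 4 × 1 = 636.5 kN.
Bearing (14 mm plate, F_u = 400 MPa): end bolts L_c = 46 − 27/2 = 32.5, R_n = min(1.2×32.5×14×400, 2.4×24×14×400) = 218.4 kN/bolt; interior L_c = 65 − 27 = 38, R_n = 255.36 kN/bolt. φR_n = 0.75 × (2×218.4 + 2×255.36) = 710.6 kN.
Governing: min(636.5, 710.6) = 636.5 kN → bolt shear.

636.5 kN (bolt shear governs)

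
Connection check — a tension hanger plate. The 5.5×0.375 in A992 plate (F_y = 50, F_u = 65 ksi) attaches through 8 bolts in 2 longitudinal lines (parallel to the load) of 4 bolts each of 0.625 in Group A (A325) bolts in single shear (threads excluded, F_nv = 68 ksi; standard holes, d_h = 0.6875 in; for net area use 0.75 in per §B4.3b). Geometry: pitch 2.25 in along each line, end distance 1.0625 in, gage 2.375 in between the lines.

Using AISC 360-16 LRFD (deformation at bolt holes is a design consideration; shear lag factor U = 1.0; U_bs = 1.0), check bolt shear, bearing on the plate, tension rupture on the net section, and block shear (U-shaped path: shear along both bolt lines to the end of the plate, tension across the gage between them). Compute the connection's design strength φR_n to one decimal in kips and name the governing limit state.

73.1 kips (net-section rupture governs)

Bolt shear: A_b = π(0.625)²/4 = 0.3068 in². φR_n = 0.75 × 68 × 0.3068 × 8 × 1 = 125.2 kips.
Bearing (0.375 in plate, F_u = 65 ksi): end bolts L_c = 1.0625 − 0.6875/2 = 0.71875, R_n = min(1.2×0.71875×0.375×65, 2.4×0.625×0.375×65) = 21.023 kips/bolt; interior L_c = 2.25 − 0.6875 = 1.5625, R_n = 36.563 kips/bolt. φR_n = 0.75 × (2×21.023 + 6×36.563) = 196.1 kips.
Tension rupture (net): A_n = (5.5 − 2×0.75)×0.375 = 1.5 in² (U = 1.0, A_e = A_n). φR_n = 0.75 × 65 × 1.5 = 73.1 kips.
Block shear: shear path 2×[1.0625+3×2.25] = 2×7.8125 in, A_gv = 5.8594, A_nv = 2×(7.8125 − 3.5×0.75)×0.375 = 3.8906 in²; tension across gage: (2.375 − 1×0.75)×0.375 = 0.60938 in². R_n = min(0.6×65×3.8906, 0.6×50×5.8594) + 1.0×65×0.60938 = min(151.73, 175.78) + 39.61 = 191.34 kips. φR_n = 0.75 × 191.34 = 143.5 kips.
Governing: min(125.2, 196.1, 73.1, 143.5) = 73.1 kips → net-section rupture.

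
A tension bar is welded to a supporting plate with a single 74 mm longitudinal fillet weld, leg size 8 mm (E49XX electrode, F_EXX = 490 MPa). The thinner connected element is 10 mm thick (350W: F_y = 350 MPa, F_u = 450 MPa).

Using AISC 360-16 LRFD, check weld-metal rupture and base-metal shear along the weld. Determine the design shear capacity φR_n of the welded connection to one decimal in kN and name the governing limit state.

92.3 kN (weld metal governs)

Weld metal: throat = 0.707×8 = 5.656 mm, L = 74 mm. φR_n = 0.75 × 0.6 × 490 × 5.656 × 74 = 92.3 kN.
Base metal shear (10 mm plate): yield φR_n = 1.0×0.6×350×10×74 = 155.4 kN; rupture φR_n = 0.75×0.6×450×10×74 = 149.9 kN; take 149.9 kN (rupture).
Governing: min(92.3, 149.9) = 92.3 kN → weld metal.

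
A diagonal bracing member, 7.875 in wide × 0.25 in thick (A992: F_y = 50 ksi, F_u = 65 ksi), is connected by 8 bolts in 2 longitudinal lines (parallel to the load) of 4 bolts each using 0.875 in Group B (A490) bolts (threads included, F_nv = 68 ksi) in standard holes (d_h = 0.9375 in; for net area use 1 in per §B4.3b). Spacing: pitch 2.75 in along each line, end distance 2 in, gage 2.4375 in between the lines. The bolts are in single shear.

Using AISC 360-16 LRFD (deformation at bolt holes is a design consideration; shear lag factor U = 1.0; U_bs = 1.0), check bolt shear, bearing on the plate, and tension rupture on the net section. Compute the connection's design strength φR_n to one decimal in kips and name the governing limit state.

71.6 kips (net-section rupture governs)

Bolt shear: A_b = π(0.875)²/4 = 0.60132 in². φR_n = 0.75 × 68 × 0.60132 × 8 × 1 = 245.3 kips.
Bearing (0.25 in plate, F_u = 65 ksi): end bolts L_c = 2 − 0.9375/2 = 1.53125, R_n = min(1.2×1.53125×0.25×65, 2.4×0.875×0.25×65) = 29.859 kips/bolt; interior L_c = 2.75 − 0.9375 = 1.8125, R_n = 34.125 kips/bolt. φR_n = 0.75 × (2×29.859 + 6×34.125) = 198.4 kips.
Tension rupture (net): A_n = (7.875 − 2×1)×0.25 = 1.4688 in² (U = 1.0, A_e = A_n). φR_n = 0.75 × 65 × 1.4688 = 71.6 kips.
Governing: min(245.3, 198.4, 71.6) = 71.6 kips → net-section rupture.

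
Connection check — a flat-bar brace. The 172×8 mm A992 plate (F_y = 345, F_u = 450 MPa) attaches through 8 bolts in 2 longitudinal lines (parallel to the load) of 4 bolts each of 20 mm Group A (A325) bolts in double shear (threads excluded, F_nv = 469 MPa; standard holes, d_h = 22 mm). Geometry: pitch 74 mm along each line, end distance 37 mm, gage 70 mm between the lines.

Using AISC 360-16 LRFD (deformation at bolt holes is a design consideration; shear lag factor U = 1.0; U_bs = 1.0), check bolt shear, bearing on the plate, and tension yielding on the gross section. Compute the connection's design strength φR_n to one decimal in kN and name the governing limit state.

427.2 kN (gross-section yield governs)

Bolt shear: A_b = π(20)²/4 = 314.16 mm². φR_n = 0.75 × 469 × 314.16 × 8 × 2 = 1768.1 kN.
Bearing (8 mm plate, F_u = 450 MPa): end bolts L_c = 37 − 22/2 = 26, R_n = min(1.2×26×8×450, 2.4×20×8×450) = 112.32 kN/bolt; interior L_c = 74 − 22 = 52, R_n = 172.8 kN/bolt. φR_n = 0.75 × (2×112.32 + 6×172.8) = 946.1 kN.
Tension yield (gross): A_g = 172×8 = 1376 mm². φR_n = 0.90 × 345 × 1376 = 427.2 kN.
Governing: min(1768.1, 946.1, 427.2) = 427.2 kN → gross-section yield.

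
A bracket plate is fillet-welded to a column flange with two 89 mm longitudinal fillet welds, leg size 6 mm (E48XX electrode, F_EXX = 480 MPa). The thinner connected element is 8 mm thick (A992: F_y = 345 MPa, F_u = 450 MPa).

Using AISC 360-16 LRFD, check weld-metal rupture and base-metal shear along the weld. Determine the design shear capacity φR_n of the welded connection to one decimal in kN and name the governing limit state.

Weld metal: throat = 0.707×6 = 4.242 mm, L = 2×89 = 178 mm. φR_n = 0.75 × 0.6 × 480 × 4.242 × 178 = 163.1 kN.
Base metal shear (8 mm plate): yield φR_n = 1.0×0.6×345×8×178 = 294.8 kN; rupture φR_n = 0.75×0.6×450×8×178 = 288.4 kN; take 288.4 kN (rupture).
Governing: min(163.1, 288.4) = 163.1 kN → weld metal.

163.1 kN (weld metal governs)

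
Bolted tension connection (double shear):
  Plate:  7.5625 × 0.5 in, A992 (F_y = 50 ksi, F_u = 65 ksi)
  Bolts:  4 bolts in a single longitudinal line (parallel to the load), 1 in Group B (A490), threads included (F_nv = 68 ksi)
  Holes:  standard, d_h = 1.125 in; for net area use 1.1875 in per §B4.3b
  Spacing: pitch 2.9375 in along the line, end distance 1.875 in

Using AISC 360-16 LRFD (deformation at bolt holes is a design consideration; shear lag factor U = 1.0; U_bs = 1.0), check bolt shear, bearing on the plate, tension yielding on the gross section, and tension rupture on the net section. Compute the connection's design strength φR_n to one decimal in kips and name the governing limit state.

Bolt shear: A_b = π(1)²/4 = 0.7854 in². φR_n = 0.75 × 68 × 0.7854 × 4 × 2 = 320.4 kips.
Bearing (0.5 in plate, F_u = 65 ksi): end bolts L_c = 1.875 − 1.125/2 = 1.3125, R_n = min(1.2×1.3125×0.5×65, 2.4×1×0.5×65) = 51.188 kips/bolt; interior L_c = 2.9375 − 1.125 = 1.8125, R_n = 70.688 kips/bolt. φR_n = 0.75 × (1×51.188 + 3×70.688) = 197.4 kips.
Tension yield (gross): A_g = 7.5625×0.5 = 3.7813 in². φR_n = 0.90 × 50 × 3.7813 = 170.2 kips.
Tension rupture (net): A_n = (7.5625 − 1×1.1875)×0.5 = 3.1875 in² (U = 1.0, A_e = A_n). φR_n = 0.75 × 65 × 3.1875 = 155.4 kips.
Governing: min(320.4, 197.4, 170.2, 155.4) = 155.4 kips → net-section rupture.

155.4 kips (net-section rupture governs)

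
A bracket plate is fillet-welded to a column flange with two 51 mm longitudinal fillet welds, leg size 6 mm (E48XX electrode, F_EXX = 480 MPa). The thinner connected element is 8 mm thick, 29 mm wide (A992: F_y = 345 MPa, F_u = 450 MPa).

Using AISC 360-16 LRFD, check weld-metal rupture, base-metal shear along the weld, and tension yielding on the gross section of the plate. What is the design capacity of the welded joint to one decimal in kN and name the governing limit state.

72.0 kN (gross-section yield governs)

Weld metal: throat = 0.707×6 = 4.242 mm, L = 2×51 = 102 mm. φR_n = 0.75 × 0.6 × 480 × 4.242 × 102 = 93.5 kN.
Base metal shear (8 mm plate): yield φR_n = 1.0×0.6×345×8×102 = 168.9 kN; rupture φR_n = 0.75×0.6×450×8×102 = 165.2 kN; take 165.2 kN (rupture).
Tension yield (gross): A_g = 29×8 = 232 mm². φR_n = 0.90 × 345 × 232 = 72.0 kN.
Governing: min(93.5, 165.2, 72.0) = 72.0 kN → gross-section yield.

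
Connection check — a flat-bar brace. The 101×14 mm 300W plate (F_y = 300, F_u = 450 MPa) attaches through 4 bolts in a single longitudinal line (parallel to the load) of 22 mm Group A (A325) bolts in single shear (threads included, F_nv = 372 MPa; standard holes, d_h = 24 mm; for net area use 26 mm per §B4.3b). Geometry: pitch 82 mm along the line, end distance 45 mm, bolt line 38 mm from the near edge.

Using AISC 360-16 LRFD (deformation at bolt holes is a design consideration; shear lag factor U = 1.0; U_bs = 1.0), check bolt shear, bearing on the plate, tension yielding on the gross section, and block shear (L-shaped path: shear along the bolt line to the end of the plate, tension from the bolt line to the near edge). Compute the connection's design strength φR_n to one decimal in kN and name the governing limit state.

Bolt shear: A_b = π(22)²/4 = 380.13 mm². φR_n = 0.75 × 372 × 380.13 × 4 × 1 = 424.2 kN.
Bearing (14 mm plate, F_u = 450 MPa): end bolts L_c = 45 − 24/2 = 33, R_n = min(1.2×33×14×450, 2.4×22×14×450) = 249.48 kN/bolt; interior L_c = 82 − 24 = 58, R_n = 332.64 kN/bolt. φR_n = 0.75 × (1×249.48 + 3×332.64) = 935.6 kN.
Tension yield (gross): A_g = 101×14 = 1414 mm². φR_n = 0.90 × 300 × 1414 = 381.8 kN.
Block shear: shear path 1×[45+3×82] = 1×291 mm, A_gv = 4074, A_nv = 1×(291 − 3.5×26)×14 = 2800 mm²; tension to near edge: (38 − 0.5×26)×14 = 350 mm². R_n = min(0.6×450×2800, 0.6×300×4074) + 1.0×450×350 = min(756, 733.32) + 157.5 = 890.82 kN. φR_n = 0.75 × 890.82 = 668.1 kN.
Governing: min(424.2, 935.6, 381.8, 668.1) = 381.8 kN → gross-section yield.

381.8 kN (gross-section yield governs)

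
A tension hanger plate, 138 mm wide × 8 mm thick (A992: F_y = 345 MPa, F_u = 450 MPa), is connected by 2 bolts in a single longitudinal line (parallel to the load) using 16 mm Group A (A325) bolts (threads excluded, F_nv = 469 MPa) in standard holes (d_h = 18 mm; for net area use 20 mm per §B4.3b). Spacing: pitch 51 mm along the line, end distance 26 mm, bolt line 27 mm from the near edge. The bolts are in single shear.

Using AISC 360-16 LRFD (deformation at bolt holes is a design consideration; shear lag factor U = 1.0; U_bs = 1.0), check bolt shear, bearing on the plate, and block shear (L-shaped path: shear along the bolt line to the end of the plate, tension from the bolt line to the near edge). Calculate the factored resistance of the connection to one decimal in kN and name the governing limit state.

122.0 kN (block shear governs)

Bolt shear: A_b = π(16)²/4 = 201.06 mm². φR_n = 0.75 × 469 × 201.06 × 2 × 1 = 141.4 kN.
Bearing (8 mm plate, F_u = 450 MPa): end bolts L_c = 26 − 18/2 = 17, R_n = min(1.2×17×8×450, 2.4×16×8×450) = 73.44 kN/bolt; interior L_c = 51 − 18 = 33, R_n = 138.24 kN/bolt. φR_n = 0.75 × (1×73.44 + 1×138.24) = 158.8 kN.
Block shear: shear path 1×[26+1×51] = 1×77 mm, A_gv = 616, A_nv = 1×(77 − 1.5×20)×8 = 376 mm²; tension to near edge: (27 − 0.5×20)×8 = 136 mm². R_n = min(0.6×450×376, 0.6×345×616) + 1.0×450×136 = min(101.52, 127.51) + 61.2 = 162.72 kN. φR_n = 0.75 × 162.72 = 122.0 kN.
Governing: min(141.4, 158.8, 122.0) = 122.0 kN → block shear.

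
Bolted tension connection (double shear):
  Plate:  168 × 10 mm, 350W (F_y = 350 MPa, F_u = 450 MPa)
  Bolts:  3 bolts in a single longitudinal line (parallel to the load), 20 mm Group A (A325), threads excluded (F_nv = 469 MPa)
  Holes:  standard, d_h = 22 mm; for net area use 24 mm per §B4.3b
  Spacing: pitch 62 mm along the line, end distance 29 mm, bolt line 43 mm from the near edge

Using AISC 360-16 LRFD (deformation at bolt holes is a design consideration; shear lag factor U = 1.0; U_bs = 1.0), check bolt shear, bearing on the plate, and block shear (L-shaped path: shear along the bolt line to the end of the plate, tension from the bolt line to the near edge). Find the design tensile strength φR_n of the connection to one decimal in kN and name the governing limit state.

Bolt shear: A_b = π(20)²/4 = 314.16 mm². φR_n = 0.75 × 469 × 314.16 × 3 × 2 = 663.0 kN.
Bearing (10 mm plate, F_u = 450 MPa): end bolts L_c = 29 − 22/2 = 18, R_n = min(1.2×18×10×450, 2.4×20×10×450) = 97.2 kN/bolt; interior L_c = 62 − 22 = 40, R_n = 216 kN/bolt. φR_n = 0.75 × (1×97.2 + 2×216) = 396.9 kN.
Block shear: shear path 1×[29+2×62] = 1×153 mm, A_gv = 1530, A_nv = 1×(153 − 2.5×24)×10 = 930 mm²; tension to near edge: (43 − 0.5×24)×10 = 310 mm². R_n = min(0.6×450×930, 0.6×350×1530) + 1.0×450×310 = min(251.1, 321.3) + 139.5 = 390.6 kN. φR_n = 0.75 × 390.6 = 293.0 kN.
Governing: min(663.0, 396.9, 293.0) = 293.0 kN → block shear.

293.0 kN (block shear governs)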